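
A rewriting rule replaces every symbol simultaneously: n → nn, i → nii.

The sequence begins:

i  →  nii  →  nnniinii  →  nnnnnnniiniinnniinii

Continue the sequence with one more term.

nnnnnnnnnnnnnnniiniinnniiniinnnnnnniiniinnniinii

Replace each of the 20 characters of nnnnnnniiniinnniinii in place — nn nn nn nn nn nn nn nii nii nn nii nii nn nn nn nii nii nn nii nii — and concatenate.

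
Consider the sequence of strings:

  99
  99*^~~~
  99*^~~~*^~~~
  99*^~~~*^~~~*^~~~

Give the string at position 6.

The strings grow by a fixed suffix *^~~~ each time.
From 99*^~~~*^~~~*^~~~, 2 further steps: 99*^~~~*^~~~*^~~~ → 99*^~~~*^~~~*^~~~*^~~~ → (answer).

99*^~~~*^~~~*^~~~*^~~~*^~~~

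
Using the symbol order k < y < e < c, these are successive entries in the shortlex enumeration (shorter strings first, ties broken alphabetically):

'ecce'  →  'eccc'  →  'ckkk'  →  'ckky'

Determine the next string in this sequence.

ckke

Find the rightmost character of ckky below c, bump it to the next letter, and reset everything to its right to k.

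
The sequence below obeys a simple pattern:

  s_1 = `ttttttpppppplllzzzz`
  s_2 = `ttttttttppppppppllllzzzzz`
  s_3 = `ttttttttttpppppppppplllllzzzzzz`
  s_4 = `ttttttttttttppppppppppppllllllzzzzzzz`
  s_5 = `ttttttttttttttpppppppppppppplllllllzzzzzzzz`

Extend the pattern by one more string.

Each string has the form t^{2n} p^{2n} l^{n} z^{n+1}, where the shown terms are n = 3, 4, 5, 6, 7.
Setting n = 8 gives 16, 16, 8, 9 characters in each block.

ttttttttttttttttppppppppppppppppllllllllzzzzzzzzz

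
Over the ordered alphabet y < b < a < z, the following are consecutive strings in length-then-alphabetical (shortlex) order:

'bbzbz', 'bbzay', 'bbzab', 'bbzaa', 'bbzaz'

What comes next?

bbzzy

The successor of bbzaz increments the rightmost position that isn't already z and resets every position after it to y.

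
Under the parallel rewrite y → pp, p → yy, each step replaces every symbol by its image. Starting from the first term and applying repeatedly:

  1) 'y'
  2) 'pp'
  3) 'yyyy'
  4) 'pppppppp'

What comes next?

Rewriting each symbol of pppppppp: p→yy, p→yy, p→yy, p→yy, p→yy, p→yy, p→yy, p→yy, which concatenates to yy yy yy yy yy yy yy yy.

yyyyyyyyyyyyyyyy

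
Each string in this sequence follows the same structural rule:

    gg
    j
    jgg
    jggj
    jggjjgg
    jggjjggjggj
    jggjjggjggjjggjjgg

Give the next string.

jggjjggjggjjggjjggjggjjggjggj

This is a Fibonacci-style word recurrence s(k) = s(k−1)·s(k−2): e.g. j·gg = jgg.
The next term joins jggjjggjggjjggjjgg and jggjjggjggj.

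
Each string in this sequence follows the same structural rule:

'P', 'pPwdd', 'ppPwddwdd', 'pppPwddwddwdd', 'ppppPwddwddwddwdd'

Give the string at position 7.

ppppppPwddwddwddwddwddwdd

Each term wraps the previous one in p on the left and wdd on the right.
From ppppPwddwddwddwdd, 2 further steps: ppppPwddwddwddwdd → pppppPwddwddwddwddwdd → (answer).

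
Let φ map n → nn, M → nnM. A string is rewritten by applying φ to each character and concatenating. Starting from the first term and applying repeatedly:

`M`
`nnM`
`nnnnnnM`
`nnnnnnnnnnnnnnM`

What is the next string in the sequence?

φ(nnnnnnnnnnnnnnM) expands symbol-by-symbol to nn nn nn nn nn nn nn nn nn nn nn nn nn nn nnM; joining the 15 pieces gives the next term.

nnnnnnnnnnnnnnnnnnnnnnnnnnnnnnM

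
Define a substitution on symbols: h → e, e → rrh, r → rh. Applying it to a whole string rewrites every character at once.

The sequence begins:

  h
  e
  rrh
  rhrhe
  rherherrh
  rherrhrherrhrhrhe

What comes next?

rherrhrhrherherrhrhrherherherrh

Applying the rule to each of the 17 symbols of rherrhrherrhrhrhe gives the pieces rh e rrh rh rh e rh e rrh rh rh e rh e rh e rrh, which concatenate to the answer.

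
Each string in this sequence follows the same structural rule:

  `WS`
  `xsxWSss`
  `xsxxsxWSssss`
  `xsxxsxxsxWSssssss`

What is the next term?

s(k+1) = xsx·s(k)·ss, so each term gains xsx as a prefix and ss as a suffix.
So the next term is xsx·xsxxsxxsxWSssssss·ss.

xsxxsxxsxxsxWSssssssss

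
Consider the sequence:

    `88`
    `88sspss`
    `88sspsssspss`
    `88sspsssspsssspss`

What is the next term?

Every step adds sspss to the end: s(k+1) = s(k)·sspss.
So the next term is 88sspsssspsssspss·sspss.

88sspsssspsssspsssspss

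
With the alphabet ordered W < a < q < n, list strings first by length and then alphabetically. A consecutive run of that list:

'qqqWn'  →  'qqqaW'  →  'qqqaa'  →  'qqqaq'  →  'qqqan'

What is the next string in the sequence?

The successor of qqqan increments the rightmost position that isn't already n and resets every position after it to W.

qqqqW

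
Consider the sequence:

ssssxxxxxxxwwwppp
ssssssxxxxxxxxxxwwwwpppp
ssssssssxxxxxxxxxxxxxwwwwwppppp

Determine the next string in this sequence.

ssssssssssxxxxxxxxxxxxxxxxwwwwwwpppppp

The n-th term is 2n s's then 3n+1 x's then n+1 w's then n+1 p's, where the shown terms are n = 2, 3, 4.
Setting n = 5 gives 10, 16, 6, 6 characters in each block.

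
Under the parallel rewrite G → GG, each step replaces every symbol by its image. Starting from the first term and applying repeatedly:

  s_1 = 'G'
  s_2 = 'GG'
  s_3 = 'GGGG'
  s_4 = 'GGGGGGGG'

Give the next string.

Apply φ to GGGGGGGG symbol by symbol: G→GG, G→GG, G→GG, G→GG, G→GG, G→GG, G→GG, G→GG; joined: GG GG GG GG GG GG GG GG.

GGGGGGGGGGGGGGGG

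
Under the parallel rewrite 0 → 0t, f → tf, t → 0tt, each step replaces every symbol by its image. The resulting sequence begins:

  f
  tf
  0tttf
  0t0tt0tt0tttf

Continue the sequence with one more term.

φ(0t0tt0tt0tttf) expands symbol-by-symbol to 0t 0tt 0t 0tt 0tt 0t 0tt 0tt 0t 0tt 0tt 0tt tf; joining the 13 pieces gives the next term.

0t0tt0t0tt0tt0t0tt0tt0t0tt0tt0tttf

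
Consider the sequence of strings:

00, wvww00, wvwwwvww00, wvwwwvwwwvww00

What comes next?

wvwwwvwwwvwwwvww00

Each term is the previous one with wvww prepended.
One more step from wvwwwvwwwvww00 gives the answer.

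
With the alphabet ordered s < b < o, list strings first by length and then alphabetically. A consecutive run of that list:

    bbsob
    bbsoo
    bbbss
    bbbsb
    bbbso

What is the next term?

bbbbs

Find the rightmost character of bbbso below o, bump it to the next letter, and reset everything to its right to s.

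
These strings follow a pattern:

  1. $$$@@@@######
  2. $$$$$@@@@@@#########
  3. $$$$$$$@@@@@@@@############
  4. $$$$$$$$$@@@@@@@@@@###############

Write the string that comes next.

$$$$$$$$$$$@@@@@@@@@@@@##################

Each string has the form $^{2n-1} @^{2n} #^{3n}, where the shown terms are n = 2, 3, 4, 5.
Setting n = 6 gives 11, 12, 18 characters in each block.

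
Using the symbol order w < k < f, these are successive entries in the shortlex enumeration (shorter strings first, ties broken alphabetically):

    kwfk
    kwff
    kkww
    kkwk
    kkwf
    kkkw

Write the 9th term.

Continuing the enumeration 3 steps past kkkw: kkkw → kkkk → kkkf → (answer).

kkfw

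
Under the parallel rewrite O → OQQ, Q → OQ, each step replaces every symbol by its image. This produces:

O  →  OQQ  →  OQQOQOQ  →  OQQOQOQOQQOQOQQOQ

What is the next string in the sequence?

Replace each of the 17 characters of OQQOQOQOQQOQOQQOQ in place — OQQ OQ OQ OQQ OQ OQQ OQ OQQ OQ OQ OQQ OQ OQQ OQ OQ OQQ OQ — and concatenate.

OQQOQOQOQQOQOQQOQOQQOQOQOQQOQOQQOQOQOQQOQ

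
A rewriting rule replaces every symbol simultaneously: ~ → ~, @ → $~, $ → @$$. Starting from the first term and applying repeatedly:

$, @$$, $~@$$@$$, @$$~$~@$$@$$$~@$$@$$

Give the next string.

Rewriting the 20 symbols of @$$~$~@$$@$$$~@$$@$$ one by one yields $~ @$$ @$$ ~ @$$ ~ $~ @$$ @$$ $~ @$$ @$$ @$$ ~ $~ @$$ @$$ $~ @$$ @$$; concatenated:

$~@$$@$$~@$$~$~@$$@$$$~@$$@$$@$$~$~@$$@$$$~@$$@$$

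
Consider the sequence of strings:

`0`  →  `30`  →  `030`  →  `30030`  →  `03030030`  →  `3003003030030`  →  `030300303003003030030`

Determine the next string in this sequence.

Each term (from the third on) is the two preceding terms concatenated in order: term 3 = 0·30 = 030.
Continuing: 3003003030030 · 030300303003003030030 gives term 8.

3003003030030030300303003003030030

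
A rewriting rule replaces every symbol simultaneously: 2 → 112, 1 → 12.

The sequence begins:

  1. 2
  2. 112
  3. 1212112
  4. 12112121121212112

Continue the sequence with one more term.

Replace each of the 17 characters of 12112121121212112 in place — 12 112 12 12 112 12 112 12 12 112 12 112 12 112 12 12 112 — and concatenate.

12112121211212112121211212112121121212112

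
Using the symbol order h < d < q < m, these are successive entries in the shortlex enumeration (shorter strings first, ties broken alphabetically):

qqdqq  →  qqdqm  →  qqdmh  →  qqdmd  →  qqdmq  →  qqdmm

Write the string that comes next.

The successor of qqdmm increments the rightmost position that isn't already m and resets every position after it to h.

qqqhh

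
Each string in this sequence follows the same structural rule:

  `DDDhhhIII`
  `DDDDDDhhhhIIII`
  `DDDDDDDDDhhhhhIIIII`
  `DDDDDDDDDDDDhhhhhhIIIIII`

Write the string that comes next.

Term n consists of 3n D's, followed by n+2 h's, followed by n+2 I's (n = 1, 2, …).
Setting n = 5 gives 15, 7, 7 characters in each block.

DDDDDDDDDDDDDDDhhhhhhhIIIIIII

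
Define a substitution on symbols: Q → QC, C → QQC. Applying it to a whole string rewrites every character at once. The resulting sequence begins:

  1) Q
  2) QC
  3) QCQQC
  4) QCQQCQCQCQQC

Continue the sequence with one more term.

QCQQCQCQCQQCQCQQCQCQQCQCQCQQC

Rewriting each symbol of QCQQCQCQCQQC: Q→QC, C→QQC, Q→QC, Q→QC, C→QQC, Q→QC, C→QQC, Q→QC, C→QQC, Q→QC, Q→QC, C→QQC, which concatenates to QC QQC QC QC QQC QC QQC QC QQC QC QC QQC.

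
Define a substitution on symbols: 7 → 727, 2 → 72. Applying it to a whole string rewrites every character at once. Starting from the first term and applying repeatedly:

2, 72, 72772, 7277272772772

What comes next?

7277272772772727727277277272772772

φ(7277272772772) expands symbol-by-symbol to 727 72 727 727 72 727 72 727 727 72 727 727 72; joining the 13 pieces gives the next term.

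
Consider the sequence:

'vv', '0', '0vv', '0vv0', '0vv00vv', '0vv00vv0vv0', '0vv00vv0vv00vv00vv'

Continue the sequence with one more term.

This is a Fibonacci-style word recurrence s(k) = s(k−1)·s(k−2): e.g. 0·vv = 0vv.
The next term joins 0vv00vv0vv00vv00vv and 0vv00vv0vv0.

0vv00vv0vv00vv00vv0vv00vv0vv0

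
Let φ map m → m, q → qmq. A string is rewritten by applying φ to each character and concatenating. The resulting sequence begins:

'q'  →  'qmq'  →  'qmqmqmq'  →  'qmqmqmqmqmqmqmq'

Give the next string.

qmqmqmqmqmqmqmqmqmqmqmqmqmqmqmq

Replace each of the 15 characters of qmqmqmqmqmqmqmq in place — qmq m qmq m qmq m qmq m qmq m qmq m qmq m qmq — and concatenate.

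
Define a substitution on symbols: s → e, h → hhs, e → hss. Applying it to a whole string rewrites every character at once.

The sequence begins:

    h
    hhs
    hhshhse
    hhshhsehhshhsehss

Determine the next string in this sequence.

Applying the rule to each of the 17 symbols of hhshhsehhshhsehss gives the pieces hhs hhs e hhs hhs e hss hhs hhs e hhs hhs e hss hhs e e, which concatenate to the answer.

hhshhsehhshhsehsshhshhsehhshhsehsshhsee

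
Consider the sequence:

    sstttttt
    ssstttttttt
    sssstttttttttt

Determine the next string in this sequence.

Each string has the form s^{n-1} t^{2n}, where the shown terms are n = 3, 4, 5.
Setting n = 6 gives 5, 12 characters in each block.

ssssstttttttttttt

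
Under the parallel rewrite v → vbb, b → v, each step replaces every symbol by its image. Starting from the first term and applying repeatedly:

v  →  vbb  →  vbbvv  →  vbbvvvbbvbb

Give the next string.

vbbvvvbbvbbvbbvvvbbvv

Apply φ to vbbvvvbbvbb symbol by symbol: v→vbb, b→v, b→v, v→vbb, v→vbb, v→vbb, b→v, b→v, v→vbb, b→v, b→v; joined: vbb v v vbb vbb vbb v v vbb v v.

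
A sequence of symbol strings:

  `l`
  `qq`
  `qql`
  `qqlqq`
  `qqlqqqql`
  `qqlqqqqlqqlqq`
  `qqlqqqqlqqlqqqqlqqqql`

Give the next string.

qqlqqqqlqqlqqqqlqqqqlqqlqqqqlqqlqq

This is a Fibonacci-style word recurrence s(k) = s(k−1)·s(k−2): e.g. qq·l = qql.
Continuing: qqlqqqqlqqlqqqqlqqqql · qqlqqqqlqqlqq gives term 8.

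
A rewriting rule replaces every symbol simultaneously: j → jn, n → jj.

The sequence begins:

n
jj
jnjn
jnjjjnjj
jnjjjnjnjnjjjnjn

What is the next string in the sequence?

jnjjjnjnjnjjjnjjjnjjjnjnjnjjjnjj

Replace each of the 16 characters of jnjjjnjnjnjjjnjn in place — jn jj jn jn jn jj jn jj jn jj jn jn jn jj jn jj — and concatenate.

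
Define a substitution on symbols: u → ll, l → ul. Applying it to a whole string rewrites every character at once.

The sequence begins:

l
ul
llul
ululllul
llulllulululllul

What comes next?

Rewriting the 16 symbols of llulllulululllul one by one yields ul ul ll ul ul ul ll ul ll ul ll ul ul ul ll ul; concatenated:

ululllulululllulllulllulululllul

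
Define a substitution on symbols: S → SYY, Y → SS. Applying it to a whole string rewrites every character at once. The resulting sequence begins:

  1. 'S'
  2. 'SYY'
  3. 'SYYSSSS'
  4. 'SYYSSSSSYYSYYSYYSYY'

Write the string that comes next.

SYYSSSSSYYSYYSYYSYYSYYSSSSSYYSSSSSYYSSSSSYYSSSS

Applying the rule to each of the 19 symbols of SYYSSSSSYYSYYSYYSYY gives the pieces SYY SS SS SYY SYY SYY SYY SYY SS SS SYY SS SS SYY SS SS SYY SS SS, which concatenate to the answer.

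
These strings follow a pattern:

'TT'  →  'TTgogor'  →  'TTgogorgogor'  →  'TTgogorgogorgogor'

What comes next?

The strings grow by a fixed suffix gogor each time.
Applying this once more to TTgogorgogorgogor:

TTgogorgogorgogorgogor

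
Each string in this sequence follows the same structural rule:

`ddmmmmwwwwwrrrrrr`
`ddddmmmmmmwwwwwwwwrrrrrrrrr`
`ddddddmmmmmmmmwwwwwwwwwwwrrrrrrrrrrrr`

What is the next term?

ddddddddmmmmmmmmmmwwwwwwwwwwwwwwrrrrrrrrrrrrrrr

Reading off run lengths: d runs 2, 4, 6; m runs 4, 6, 8; w runs 5, 8, 11; r runs 6, 9, 12 — each is linear in n (n = 1, 2, …).
Setting n = 4 gives 8, 10, 14, 15 characters in each block.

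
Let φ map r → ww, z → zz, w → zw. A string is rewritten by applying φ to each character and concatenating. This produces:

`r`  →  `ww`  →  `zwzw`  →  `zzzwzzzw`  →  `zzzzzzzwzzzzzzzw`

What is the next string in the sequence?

Rewriting the 16 symbols of zzzzzzzwzzzzzzzw one by one yields zz zz zz zz zz zz zz zw zz zz zz zz zz zz zz zw; concatenated:

zzzzzzzzzzzzzzzwzzzzzzzzzzzzzzzw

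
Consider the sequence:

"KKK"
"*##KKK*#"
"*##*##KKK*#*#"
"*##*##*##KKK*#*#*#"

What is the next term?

Each term wraps the previous one in *## on the left and *# on the right.
So the next term is *##·*##*##*##KKK*#*#*#·*#.

*##*##*##*##KKK*#*#*#*#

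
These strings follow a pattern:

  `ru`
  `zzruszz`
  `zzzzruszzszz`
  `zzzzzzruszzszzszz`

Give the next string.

zzzzzzzzruszzszzszzszz

Each term wraps the previous one in zz on the left and szz on the right.
One more step from zzzzzzruszzszzszz gives the answer.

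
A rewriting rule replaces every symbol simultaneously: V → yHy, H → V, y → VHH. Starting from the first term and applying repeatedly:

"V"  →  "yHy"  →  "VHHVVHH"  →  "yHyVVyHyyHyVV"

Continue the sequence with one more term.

VHHVVHHyHyyHyVHHVVHHVHHVVHHyHyyHy

Applying the rule to each of the 13 symbols of yHyVVyHyyHyVV gives the pieces VHH V VHH yHy yHy VHH V VHH VHH V VHH yHy yHy, which concatenate to the answer.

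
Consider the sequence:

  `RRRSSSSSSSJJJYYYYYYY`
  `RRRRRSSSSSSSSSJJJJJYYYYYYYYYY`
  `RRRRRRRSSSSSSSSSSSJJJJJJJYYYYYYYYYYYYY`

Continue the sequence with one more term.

RRRRRRRRRSSSSSSSSSSSSSJJJJJJJJJYYYYYYYYYYYYYYYY

Reading off run lengths: R runs 3, 5, 7; S runs 7, 9, 11; J runs 3, 5, 7; Y runs 7, 10, 13 — each is linear in n, where the shown terms are n = 2, 3, 4.
At n = 5 the blocks have lengths 9, 13, 9, 16.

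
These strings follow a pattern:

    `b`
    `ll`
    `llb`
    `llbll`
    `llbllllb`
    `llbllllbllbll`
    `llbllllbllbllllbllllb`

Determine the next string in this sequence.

llbllllbllbllllbllllbllbllllbllbll

This is a Fibonacci-style word recurrence s(k) = s(k−1)·s(k−2): e.g. ll·b = llb.
The next term joins llbllllbllbllllbllllb and llbllllbllbll.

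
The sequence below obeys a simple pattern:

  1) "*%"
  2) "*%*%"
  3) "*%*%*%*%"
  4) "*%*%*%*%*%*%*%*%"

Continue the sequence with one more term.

Each string is two copies of the previous one concatenated.
So the next term is two copies of *%*%*%*%*%*%*%*%.

*%*%*%*%*%*%*%*%*%*%*%*%*%*%*%*%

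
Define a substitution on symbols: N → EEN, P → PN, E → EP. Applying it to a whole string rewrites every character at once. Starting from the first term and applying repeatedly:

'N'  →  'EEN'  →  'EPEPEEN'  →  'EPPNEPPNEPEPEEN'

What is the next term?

EPPNPNEENEPPNPNEENEPPNEPPNEPEPEEN

φ(EPPNEPPNEPEPEEN) expands symbol-by-symbol to EP PN PN EEN EP PN PN EEN EP PN EP PN EP EP EEN; joining the 15 pieces gives the next term.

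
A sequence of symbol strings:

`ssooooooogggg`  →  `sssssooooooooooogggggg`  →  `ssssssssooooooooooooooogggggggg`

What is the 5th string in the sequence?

Each string has the form s^{3n-1} o^{4n+3} g^{2n+2} (n = 1, 2, …).
Setting n = 5 gives 14, 23, 12 characters in each block.

ssssssssssssssooooooooooooooooooooooogggggggggggg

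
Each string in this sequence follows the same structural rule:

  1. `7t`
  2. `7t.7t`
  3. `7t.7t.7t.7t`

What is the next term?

7t.7t.7t.7t.7t.7t.7t.7t

Each string is two copies of the previous one joined by '.'.
So the next term is two copies of 7t.7t.7t.7t with '.' between the halves.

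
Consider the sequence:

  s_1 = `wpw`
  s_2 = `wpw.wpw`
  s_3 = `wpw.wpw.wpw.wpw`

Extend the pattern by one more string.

s(k+1) = s(k)·.·s(k) — each term doubles the last with '.' between the halves.
Doubling wpw.wpw.wpw.wpw with '.' between the halves:

wpw.wpw.wpw.wpw.wpw.wpw.wpw.wpw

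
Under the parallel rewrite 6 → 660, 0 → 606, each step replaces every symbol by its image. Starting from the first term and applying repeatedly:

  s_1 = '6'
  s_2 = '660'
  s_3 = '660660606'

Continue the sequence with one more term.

660660606660660606660606660

Rewriting each symbol of 660660606: 6→660, 6→660, 0→606, 6→660, 6→660, 0→606, 6→660, 0→606, 6→660, which concatenates to 660 660 606 660 660 606 660 606 660.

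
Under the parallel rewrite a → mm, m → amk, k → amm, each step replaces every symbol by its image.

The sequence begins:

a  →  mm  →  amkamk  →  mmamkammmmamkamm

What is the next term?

amkamkmmamkammmmamkamkamkamkmmamkammmmamkamk

Replace each of the 16 characters of mmamkammmmamkamm in place — amk amk mm amk amm mm amk amk amk amk mm amk amm mm amk amk — and concatenate.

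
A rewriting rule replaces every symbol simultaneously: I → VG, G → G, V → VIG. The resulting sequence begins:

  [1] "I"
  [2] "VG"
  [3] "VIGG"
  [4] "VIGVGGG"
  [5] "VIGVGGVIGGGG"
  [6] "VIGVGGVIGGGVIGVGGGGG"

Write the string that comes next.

VIGVGGVIGGGVIGVGGGGVIGVGGVIGGGGGG

Applying the rule to each of the 20 symbols of VIGVGGVIGGGVIGVGGGGG gives the pieces VIG VG G VIG G G VIG VG G G G VIG VG G VIG G G G G G, which concatenate to the answer.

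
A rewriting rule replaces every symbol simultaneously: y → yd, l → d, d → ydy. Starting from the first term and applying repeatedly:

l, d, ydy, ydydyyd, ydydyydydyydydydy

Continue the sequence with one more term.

Replace each of the 17 characters of ydydyydydyydydydy in place — yd ydy yd ydy yd yd ydy yd ydy yd yd ydy yd ydy yd ydy yd — and concatenate.

ydydyydydyydydydyydydyydydydyydydyydydyyd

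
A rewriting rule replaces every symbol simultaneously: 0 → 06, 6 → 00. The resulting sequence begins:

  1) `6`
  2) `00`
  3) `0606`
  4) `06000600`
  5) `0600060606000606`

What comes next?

Applying the rule to each of the 16 symbols of 0600060606000606 gives the pieces 06 00 06 06 06 00 06 00 06 00 06 06 06 00 06 00, which concatenate to the answer.

06000606060006000600060606000600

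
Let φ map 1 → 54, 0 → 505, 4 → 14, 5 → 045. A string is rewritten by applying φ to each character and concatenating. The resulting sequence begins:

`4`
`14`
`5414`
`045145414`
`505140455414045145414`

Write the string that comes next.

Rewriting the 21 symbols of 505140455414045145414 one by one yields 045 505 045 54 14 505 14 045 045 14 54 14 505 14 045 54 14 045 14 54 14; concatenated:

045505045541450514045045145414505140455414045145414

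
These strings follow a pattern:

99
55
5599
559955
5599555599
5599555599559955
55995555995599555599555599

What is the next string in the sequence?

Each term (from the third on) is the previous term followed by the one before it: term 3 = 55·99 = 5599.
The next term joins 55995555995599555599555599 and 5599555599559955.

559955559955995555995555995599555599559955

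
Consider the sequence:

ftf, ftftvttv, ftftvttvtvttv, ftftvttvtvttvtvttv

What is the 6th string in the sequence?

ftftvttvtvttvtvttvtvttvtvttv

Each term is the previous one with tvttv appended.
From ftftvttvtvttvtvttv, 2 further steps: ftftvttvtvttvtvttv → ftftvttvtvttvtvttvtvttv → (answer).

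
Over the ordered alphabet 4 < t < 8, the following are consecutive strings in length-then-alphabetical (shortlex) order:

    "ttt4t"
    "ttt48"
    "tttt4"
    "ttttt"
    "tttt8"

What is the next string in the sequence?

ttt84

Find the rightmost character of tttt8 below 8, bump it to the next letter, and reset everything to its right to 4.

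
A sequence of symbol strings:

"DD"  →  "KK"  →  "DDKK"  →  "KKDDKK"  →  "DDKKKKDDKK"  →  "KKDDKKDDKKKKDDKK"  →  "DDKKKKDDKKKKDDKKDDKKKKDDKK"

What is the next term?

This is a Fibonacci-style word recurrence s(k) = s(k−2)·s(k−1): e.g. DD·KK = DDKK.
The next term joins KKDDKKDDKKKKDDKK and DDKKKKDDKKKKDDKKDDKKKKDDKK.

KKDDKKDDKKKKDDKKDDKKKKDDKKKKDDKKDDKKKKDDKK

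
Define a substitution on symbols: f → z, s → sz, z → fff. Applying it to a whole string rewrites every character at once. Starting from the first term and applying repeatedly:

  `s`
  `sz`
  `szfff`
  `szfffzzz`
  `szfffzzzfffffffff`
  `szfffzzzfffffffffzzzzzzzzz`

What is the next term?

φ(szfffzzzfffffffffzzzzzzzzz) expands symbol-by-symbol to sz fff z z z fff fff fff z z z z z z z z z fff fff fff fff fff fff fff fff fff; joining the 26 pieces gives the next term.

szfffzzzfffffffffzzzzzzzzzfffffffffffffffffffffffffff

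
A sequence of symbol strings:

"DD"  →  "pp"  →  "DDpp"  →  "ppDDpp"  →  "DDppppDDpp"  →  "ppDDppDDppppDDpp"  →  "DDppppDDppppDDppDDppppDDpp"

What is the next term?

ppDDppDDppppDDppDDppppDDppppDDppDDppppDDpp

This is a Fibonacci-style word recurrence s(k) = s(k−2)·s(k−1): e.g. DD·pp = DDpp.
So term 8 is ppDDppDDppppDDpp·DDppppDDppppDDppDDppppDDpp.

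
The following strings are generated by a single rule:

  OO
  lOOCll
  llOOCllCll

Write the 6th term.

lllllOOCllCllCllCllCll

s(k+1) = l·s(k)·Cll, so each term gains l as a prefix and Cll as a suffix.
From llOOCllCll, 3 further steps: llOOCllCll → lllOOCllCllCll → llllOOCllCllCllCll → (answer).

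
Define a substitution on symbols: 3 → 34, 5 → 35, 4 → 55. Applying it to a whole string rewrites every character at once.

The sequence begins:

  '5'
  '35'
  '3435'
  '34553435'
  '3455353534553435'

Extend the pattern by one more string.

Rewriting the 16 symbols of 3455353534553435 one by one yields 34 55 35 35 34 35 34 35 34 55 35 35 34 55 34 35; concatenated:

34553535343534353455353534553435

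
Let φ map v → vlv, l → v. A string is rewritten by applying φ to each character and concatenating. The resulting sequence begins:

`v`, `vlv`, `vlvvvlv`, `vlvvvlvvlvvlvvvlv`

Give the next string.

φ(vlvvvlvvlvvlvvvlv) expands symbol-by-symbol to vlv v vlv vlv vlv v vlv vlv v vlv vlv v vlv vlv vlv v vlv; joining the 17 pieces gives the next term.

vlvvvlvvlvvlvvvlvvlvvvlvvlvvvlvvlvvlvvvlv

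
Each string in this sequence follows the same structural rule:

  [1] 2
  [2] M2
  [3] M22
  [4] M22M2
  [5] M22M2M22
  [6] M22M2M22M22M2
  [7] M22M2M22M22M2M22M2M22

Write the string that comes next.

M22M2M22M22M2M22M2M22M22M2M22M22M2

From term 3 onward, concatenate the last term with the second-to-last: M2·2 = M22, M22·M2 = M22M2, …
Continuing: M22M2M22M22M2M22M2M22 · M22M2M22M22M2 gives term 8.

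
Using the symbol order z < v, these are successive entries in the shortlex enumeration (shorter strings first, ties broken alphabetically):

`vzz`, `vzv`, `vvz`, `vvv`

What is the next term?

zzzz

After vvv the length-3 strings are exhausted; the first length-4 string is 4 copies of z.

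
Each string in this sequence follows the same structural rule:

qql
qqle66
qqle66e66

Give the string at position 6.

qqle66e66e66e66e66

The strings grow by a fixed suffix e66 each time.
From qqle66e66, 3 further steps: qqle66e66 → qqle66e66e66 → qqle66e66e66e66 → (answer).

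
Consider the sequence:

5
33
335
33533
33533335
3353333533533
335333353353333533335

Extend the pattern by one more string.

3353333533533335333353353333533533

From term 3 onward, concatenate the last term with the second-to-last: 33·5 = 335, 335·33 = 33533, …
So term 8 is 335333353353333533335·3353333533533.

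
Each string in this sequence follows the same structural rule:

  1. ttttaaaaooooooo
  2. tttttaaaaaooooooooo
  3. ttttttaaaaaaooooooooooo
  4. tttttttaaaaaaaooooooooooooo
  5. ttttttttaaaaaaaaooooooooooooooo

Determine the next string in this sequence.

tttttttttaaaaaaaaaooooooooooooooooo

Reading off run lengths: t runs 4, 5, 6, 7, 8; a runs 4, 5, 6, 7, 8; o runs 7, 9, 11, 13, 15 — each is linear in n, where the shown terms are n = 3, 4, 5, 6, 7.
At n = 8 the blocks have lengths 9, 9, 17.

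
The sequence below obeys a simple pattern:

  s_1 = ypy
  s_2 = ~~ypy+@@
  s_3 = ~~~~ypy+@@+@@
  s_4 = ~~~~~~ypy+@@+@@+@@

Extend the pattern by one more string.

~~~~~~~~ypy+@@+@@+@@+@@

Each term wraps the previous one in ~~ on the left and +@@ on the right.
One more step from ~~~~~~ypy+@@+@@+@@ gives the answer.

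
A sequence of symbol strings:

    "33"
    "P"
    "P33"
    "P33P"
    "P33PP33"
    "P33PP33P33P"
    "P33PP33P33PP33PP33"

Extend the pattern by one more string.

This is a Fibonacci-style word recurrence s(k) = s(k−1)·s(k−2): e.g. P·33 = P33.
So term 8 is P33PP33P33PP33PP33·P33PP33P33P.

P33PP33P33PP33PP33P33PP33P33P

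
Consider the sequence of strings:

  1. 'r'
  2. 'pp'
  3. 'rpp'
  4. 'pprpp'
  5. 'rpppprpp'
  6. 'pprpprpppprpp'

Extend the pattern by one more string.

This is a Fibonacci-style word recurrence s(k) = s(k−2)·s(k−1): e.g. r·pp = rpp.
The next term joins rpppprpp and pprpprpppprpp.

rpppprpppprpprpppprpp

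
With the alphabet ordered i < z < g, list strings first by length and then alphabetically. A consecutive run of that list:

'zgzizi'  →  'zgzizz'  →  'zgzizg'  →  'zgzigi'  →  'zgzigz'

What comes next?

The successor of zgzigz increments the rightmost position that isn't already g and resets every position after it to i.

zgzigg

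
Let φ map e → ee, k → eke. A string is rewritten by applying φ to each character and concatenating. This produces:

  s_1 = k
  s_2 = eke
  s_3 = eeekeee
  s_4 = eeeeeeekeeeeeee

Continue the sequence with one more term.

Rewriting the 15 symbols of eeeeeeekeeeeeee one by one yields ee ee ee ee ee ee ee eke ee ee ee ee ee ee ee; concatenated:

eeeeeeeeeeeeeeekeeeeeeeeeeeeeee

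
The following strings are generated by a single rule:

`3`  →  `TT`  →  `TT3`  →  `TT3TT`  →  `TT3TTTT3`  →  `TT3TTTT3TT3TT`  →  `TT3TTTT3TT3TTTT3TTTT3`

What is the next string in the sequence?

Each term (from the third on) is the previous term followed by the one before it: term 3 = TT·3 = TT3.
The next term joins TT3TTTT3TT3TTTT3TTTT3 and TT3TTTT3TT3TT.

TT3TTTT3TT3TTTT3TTTT3TT3TTTT3TT3TT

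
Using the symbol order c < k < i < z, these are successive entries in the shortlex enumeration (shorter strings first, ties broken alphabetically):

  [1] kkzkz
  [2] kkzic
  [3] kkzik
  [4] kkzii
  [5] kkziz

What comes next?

The successor of kkziz increments the rightmost position that isn't already z and resets every position after it to c.

kkzzc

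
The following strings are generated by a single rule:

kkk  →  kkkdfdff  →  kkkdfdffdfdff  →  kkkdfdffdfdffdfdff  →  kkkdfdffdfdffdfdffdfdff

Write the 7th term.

The strings grow by a fixed suffix dfdff each time.
From kkkdfdffdfdffdfdffdfdff, 2 further steps: kkkdfdffdfdffdfdffdfdff → kkkdfdffdfdffdfdffdfdffdfdff → (answer).

kkkdfdffdfdffdfdffdfdffdfdffdfdff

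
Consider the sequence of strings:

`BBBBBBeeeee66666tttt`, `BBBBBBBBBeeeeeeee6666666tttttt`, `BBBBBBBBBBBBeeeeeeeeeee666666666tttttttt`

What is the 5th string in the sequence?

Term n consists of 3n B's, followed by 3n-1 e's, followed by 2n+1 6's, followed by 2n t's, where the shown terms are n = 2, 3, 4.
At n = 6 the blocks have lengths 18, 17, 13, 12.

BBBBBBBBBBBBBBBBBBeeeeeeeeeeeeeeeee6666666666666tttttttttttt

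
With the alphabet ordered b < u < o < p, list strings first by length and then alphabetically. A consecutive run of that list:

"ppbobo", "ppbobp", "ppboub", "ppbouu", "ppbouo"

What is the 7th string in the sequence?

Advancing 2 positions from ppbouo through ppbouo → ppboup reaches term 7.

ppboob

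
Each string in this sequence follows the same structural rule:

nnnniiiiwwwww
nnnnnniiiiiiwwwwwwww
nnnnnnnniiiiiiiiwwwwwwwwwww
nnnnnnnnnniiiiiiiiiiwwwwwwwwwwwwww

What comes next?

nnnnnnnnnnnniiiiiiiiiiiiwwwwwwwwwwwwwwwww

Each string has the form n^{2n} i^{2n} w^{3n-1}, where the shown terms are n = 2, 3, 4, 5.
At n = 6 the blocks have lengths 12, 12, 17.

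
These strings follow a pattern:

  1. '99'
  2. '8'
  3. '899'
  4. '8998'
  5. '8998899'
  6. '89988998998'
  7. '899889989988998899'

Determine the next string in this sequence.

89988998998899889989988998998

From term 3 onward, concatenate the last term with the second-to-last: 8·99 = 899, 899·8 = 8998, …
So term 8 is 899889989988998899·89988998998.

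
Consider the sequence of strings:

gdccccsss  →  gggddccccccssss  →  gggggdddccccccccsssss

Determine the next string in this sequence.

gggggggddddccccccccccssssss

Term n consists of 2n-1 g's, followed by n d's, followed by 2n+2 c's, followed by n+2 s's (n = 1, 2, …).
Setting n = 4 gives 7, 4, 10, 6 characters in each block.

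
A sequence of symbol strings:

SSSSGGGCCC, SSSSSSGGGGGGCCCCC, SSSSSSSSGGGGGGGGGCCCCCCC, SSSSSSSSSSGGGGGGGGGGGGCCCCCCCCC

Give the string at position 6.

SSSSSSSSSSSSSSGGGGGGGGGGGGGGGGGGCCCCCCCCCCCCC

Reading off run lengths: S runs 4, 6, 8, 10; G runs 3, 6, 9, 12; C runs 3, 5, 7, 9 — each is linear in n (n = 1, 2, …).
At n = 6 the blocks have lengths 14, 18, 13.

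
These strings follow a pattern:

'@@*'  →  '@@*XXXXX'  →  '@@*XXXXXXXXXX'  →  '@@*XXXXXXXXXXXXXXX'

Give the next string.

@@*XXXXXXXXXXXXXXXXXXXX

Each term is the previous one with XXXXX appended.
So the next term is @@*XXXXXXXXXXXXXXX·XXXXX.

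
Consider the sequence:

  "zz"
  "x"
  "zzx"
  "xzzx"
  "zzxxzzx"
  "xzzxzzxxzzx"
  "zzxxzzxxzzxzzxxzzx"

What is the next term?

xzzxzzxxzzxzzxxzzxxzzxzzxxzzx

Each term (from the third on) is the two preceding terms concatenated in order: term 3 = zz·x = zzx.
Continuing: xzzxzzxxzzx · zzxxzzxxzzxzzxxzzx gives term 8.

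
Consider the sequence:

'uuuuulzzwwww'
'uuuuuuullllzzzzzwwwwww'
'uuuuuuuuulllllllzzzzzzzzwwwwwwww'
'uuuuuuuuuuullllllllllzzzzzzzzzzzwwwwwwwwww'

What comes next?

The n-th term is 2n+3 u's then 3n-2 l's then 3n-1 z's then 2n+2 w's (n = 1, 2, …).
Setting n = 5 gives 13, 13, 14, 12 characters in each block.

uuuuuuuuuuuuulllllllllllllzzzzzzzzzzzzzzwwwwwwwwwwww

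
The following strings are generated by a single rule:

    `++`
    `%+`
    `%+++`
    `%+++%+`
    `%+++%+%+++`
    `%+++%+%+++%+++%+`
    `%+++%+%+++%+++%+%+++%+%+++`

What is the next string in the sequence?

This is a Fibonacci-style word recurrence s(k) = s(k−1)·s(k−2): e.g. %+·++ = %+++.
The next term joins %+++%+%+++%+++%+%+++%+%+++ and %+++%+%+++%+++%+.

%+++%+%+++%+++%+%+++%+%+++%+++%+%+++%+++%+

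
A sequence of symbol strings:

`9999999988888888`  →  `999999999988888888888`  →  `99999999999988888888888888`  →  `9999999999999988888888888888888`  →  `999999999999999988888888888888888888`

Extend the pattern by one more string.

Each string has the form 9^{2n+2} 8^{3n-1}, where the shown terms are n = 3, 4, 5, 6, 7.
Setting n = 8 gives 18, 23 characters in each block.

99999999999999999988888888888888888888888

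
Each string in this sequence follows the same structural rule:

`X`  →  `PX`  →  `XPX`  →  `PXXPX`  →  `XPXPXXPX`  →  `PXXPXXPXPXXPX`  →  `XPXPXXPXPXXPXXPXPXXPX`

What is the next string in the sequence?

PXXPXXPXPXXPXXPXPXXPXPXXPXXPXPXXPX

Each term (from the third on) is the two preceding terms concatenated in order: term 3 = X·PX = XPX.
So term 8 is PXXPXXPXPXXPX·XPXPXXPXPXXPXXPXPXXPX.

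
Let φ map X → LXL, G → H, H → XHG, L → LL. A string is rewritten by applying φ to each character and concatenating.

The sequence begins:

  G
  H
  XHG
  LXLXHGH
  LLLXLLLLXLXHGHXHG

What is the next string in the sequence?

Rewriting the 17 symbols of LLLXLLLLXLXHGHXHG one by one yields LL LL LL LXL LL LL LL LL LXL LL LXL XHG H XHG LXL XHG H; concatenated:

LLLLLLLXLLLLLLLLLLXLLLLXLXHGHXHGLXLXHGH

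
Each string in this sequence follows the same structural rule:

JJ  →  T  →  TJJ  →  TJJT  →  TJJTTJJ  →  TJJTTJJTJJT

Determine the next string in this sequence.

This is a Fibonacci-style word recurrence s(k) = s(k−1)·s(k−2): e.g. T·JJ = TJJ.
So term 7 is TJJTTJJTJJT·TJJTTJJ.

TJJTTJJTJJTTJJTTJJ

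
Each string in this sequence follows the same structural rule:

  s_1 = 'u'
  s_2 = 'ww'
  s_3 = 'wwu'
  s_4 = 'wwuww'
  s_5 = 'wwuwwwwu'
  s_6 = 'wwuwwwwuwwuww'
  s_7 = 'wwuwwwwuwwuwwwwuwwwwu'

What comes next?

wwuwwwwuwwuwwwwuwwwwuwwuwwwwuwwuww

This is a Fibonacci-style word recurrence s(k) = s(k−1)·s(k−2): e.g. ww·u = wwu.
The next term joins wwuwwwwuwwuwwwwuwwwwu and wwuwwwwuwwuww.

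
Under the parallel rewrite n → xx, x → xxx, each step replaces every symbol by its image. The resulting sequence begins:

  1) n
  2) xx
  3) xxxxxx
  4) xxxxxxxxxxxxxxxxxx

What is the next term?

Rewriting the 18 symbols of xxxxxxxxxxxxxxxxxx one by one yields xxx xxx xxx xxx xxx xxx xxx xxx xxx xxx xxx xxx xxx xxx xxx xxx xxx xxx; concatenated:

xxxxxxxxxxxxxxxxxxxxxxxxxxxxxxxxxxxxxxxxxxxxxxxxxxxxxx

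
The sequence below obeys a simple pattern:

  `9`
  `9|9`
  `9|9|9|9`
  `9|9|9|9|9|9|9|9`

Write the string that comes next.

Every step duplicates the string with '|' between the halves.
Doubling 9|9|9|9|9|9|9|9 with '|' between the halves:

9|9|9|9|9|9|9|9|9|9|9|9|9|9|9|9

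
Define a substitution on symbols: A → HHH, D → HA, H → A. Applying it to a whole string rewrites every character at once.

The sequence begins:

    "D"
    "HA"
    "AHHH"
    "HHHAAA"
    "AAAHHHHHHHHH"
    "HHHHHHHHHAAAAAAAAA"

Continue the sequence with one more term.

Rewriting the 18 symbols of HHHHHHHHHAAAAAAAAA one by one yields A A A A A A A A A HHH HHH HHH HHH HHH HHH HHH HHH HHH; concatenated:

AAAAAAAAAHHHHHHHHHHHHHHHHHHHHHHHHHHH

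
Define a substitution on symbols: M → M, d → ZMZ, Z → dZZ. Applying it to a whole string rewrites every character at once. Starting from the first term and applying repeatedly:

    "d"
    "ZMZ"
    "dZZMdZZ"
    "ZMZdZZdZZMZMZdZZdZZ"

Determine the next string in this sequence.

Rewriting the 19 symbols of ZMZdZZdZZMZMZdZZdZZ one by one yields dZZ M dZZ ZMZ dZZ dZZ ZMZ dZZ dZZ M dZZ M dZZ ZMZ dZZ dZZ ZMZ dZZ dZZ; concatenated:

dZZMdZZZMZdZZdZZZMZdZZdZZMdZZMdZZZMZdZZdZZZMZdZZdZZ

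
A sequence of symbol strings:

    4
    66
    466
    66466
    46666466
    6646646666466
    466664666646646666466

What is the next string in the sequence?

6646646666466466664666646646666466

From term 3 onward, concatenate the second-to-last term with the last: 4·66 = 466, 66·466 = 66466, …
So term 8 is 6646646666466·466664666646646666466.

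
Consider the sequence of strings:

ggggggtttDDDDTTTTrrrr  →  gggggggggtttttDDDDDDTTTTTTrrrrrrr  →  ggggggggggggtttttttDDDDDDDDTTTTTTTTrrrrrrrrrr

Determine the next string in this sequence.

Reading off run lengths: g runs 6, 9, 12; t runs 3, 5, 7; D runs 4, 6, 8; T runs 4, 6, 8; r runs 4, 7, 10 — each is linear in n, where the shown terms are n = 2, 3, 4.
For the next term, n = 5, so the run lengths are 15, 9, 10, 10, 13.

gggggggggggggggtttttttttDDDDDDDDDDTTTTTTTTTTrrrrrrrrrrrrr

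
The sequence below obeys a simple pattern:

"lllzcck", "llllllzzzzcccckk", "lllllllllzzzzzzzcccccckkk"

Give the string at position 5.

Each string has the form l^{3n} z^{3n-2} c^{2n} k^{n} (n = 1, 2, …).
Setting n = 5 gives 15, 13, 10, 5 characters in each block.

lllllllllllllllzzzzzzzzzzzzzcccccccccckkkkk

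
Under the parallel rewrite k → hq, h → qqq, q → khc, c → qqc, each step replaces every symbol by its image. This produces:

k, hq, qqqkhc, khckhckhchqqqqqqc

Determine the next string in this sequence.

φ(khckhckhchqqqqqqc) expands symbol-by-symbol to hq qqq qqc hq qqq qqc hq qqq qqc qqq khc khc khc khc khc khc qqc; joining the 17 pieces gives the next term.

hqqqqqqchqqqqqqchqqqqqqcqqqkhckhckhckhckhckhcqqc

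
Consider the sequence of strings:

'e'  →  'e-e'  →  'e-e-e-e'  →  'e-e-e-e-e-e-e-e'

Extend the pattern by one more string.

s(k+1) = s(k)·-·s(k) — each term doubles the last with '-' between the halves.
Doubling e-e-e-e-e-e-e-e with '-' between the halves:

e-e-e-e-e-e-e-e-e-e-e-e-e-e-e-e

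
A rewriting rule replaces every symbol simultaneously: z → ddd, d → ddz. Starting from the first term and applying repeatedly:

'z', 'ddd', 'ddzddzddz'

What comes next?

Expanding ddzddzddz: d→ddz, d→ddz, z→ddd, d→ddz, d→ddz, z→ddd, d→ddz, d→ddz, z→ddd. Concatenated: ddz ddz ddd ddz ddz ddd ddz ddz ddd.

ddzddzdddddzddzdddddzddzddd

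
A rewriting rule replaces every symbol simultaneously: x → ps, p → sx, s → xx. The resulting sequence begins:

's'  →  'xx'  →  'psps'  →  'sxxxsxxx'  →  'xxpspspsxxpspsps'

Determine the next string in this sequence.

Rewriting the 16 symbols of xxpspspsxxpspsps one by one yields ps ps sx xx sx xx sx xx ps ps sx xx sx xx sx xx; concatenated:

pspssxxxsxxxsxxxpspssxxxsxxxsxxx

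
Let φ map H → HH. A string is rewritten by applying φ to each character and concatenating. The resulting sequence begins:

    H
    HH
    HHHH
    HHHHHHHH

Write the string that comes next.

Rewriting each symbol of HHHHHHHH: H→HH, H→HH, H→HH, H→HH, H→HH, H→HH, H→HH, H→HH, which concatenates to HH HH HH HH HH HH HH HH.

HHHHHHHHHHHHHHHH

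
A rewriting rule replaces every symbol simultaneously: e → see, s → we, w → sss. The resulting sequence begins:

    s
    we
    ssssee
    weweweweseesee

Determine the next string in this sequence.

φ(weweweweseesee) expands symbol-by-symbol to sss see sss see sss see sss see we see see we see see; joining the 14 pieces gives the next term.

sssseesssseesssseesssseeweseeseeweseesee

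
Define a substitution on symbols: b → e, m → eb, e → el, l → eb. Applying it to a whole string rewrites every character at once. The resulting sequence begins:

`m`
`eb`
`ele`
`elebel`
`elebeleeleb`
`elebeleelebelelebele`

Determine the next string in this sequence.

φ(elebeleelebelelebele) expands symbol-by-symbol to el eb el e el eb el el eb el e el eb el eb el e el eb el; joining the 20 pieces gives the next term.

elebeleelebelelebeleelebelebeleelebel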